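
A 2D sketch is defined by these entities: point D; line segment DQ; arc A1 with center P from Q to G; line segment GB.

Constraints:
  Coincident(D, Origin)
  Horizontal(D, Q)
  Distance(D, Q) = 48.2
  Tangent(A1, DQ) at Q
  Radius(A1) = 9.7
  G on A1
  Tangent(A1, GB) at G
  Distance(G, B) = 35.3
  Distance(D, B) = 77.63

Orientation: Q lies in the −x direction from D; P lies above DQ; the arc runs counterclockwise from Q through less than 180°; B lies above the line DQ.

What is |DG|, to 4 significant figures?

44.23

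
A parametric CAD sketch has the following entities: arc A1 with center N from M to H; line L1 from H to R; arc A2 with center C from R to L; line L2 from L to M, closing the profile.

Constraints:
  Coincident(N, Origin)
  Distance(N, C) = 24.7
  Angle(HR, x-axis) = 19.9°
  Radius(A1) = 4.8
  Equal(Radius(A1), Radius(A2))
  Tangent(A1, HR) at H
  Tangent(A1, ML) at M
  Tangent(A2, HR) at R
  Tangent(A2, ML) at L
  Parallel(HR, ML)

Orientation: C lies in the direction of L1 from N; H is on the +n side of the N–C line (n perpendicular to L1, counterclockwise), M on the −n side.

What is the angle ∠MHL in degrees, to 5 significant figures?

68.761°

The slot axis is L1's direction at 19.9°, so u = (cos 19.9°, sin 19.9°) = (0.94029, 0.34038) and n = (−sin 19.9°, cos 19.9°) = (-0.34038, 0.94029). N is at the origin and C lies 24.7 along u from N, so C = 24.7·u = (23.225, 8.4074). Tangency of A1 to both parallel lines with radius 4.8 puts H and M at N ± 4.8·n: H = (-1.6338, 4.5134), M = (1.6338, -4.5134). Equal radii place R and L the same way about C: R = C + 4.8·n = (21.591, 12.921), L = C − 4.8·n = (24.859, 3.8940). Then cos ∠MHL = HM·HL / (|HM||HL|), giving 68.761°.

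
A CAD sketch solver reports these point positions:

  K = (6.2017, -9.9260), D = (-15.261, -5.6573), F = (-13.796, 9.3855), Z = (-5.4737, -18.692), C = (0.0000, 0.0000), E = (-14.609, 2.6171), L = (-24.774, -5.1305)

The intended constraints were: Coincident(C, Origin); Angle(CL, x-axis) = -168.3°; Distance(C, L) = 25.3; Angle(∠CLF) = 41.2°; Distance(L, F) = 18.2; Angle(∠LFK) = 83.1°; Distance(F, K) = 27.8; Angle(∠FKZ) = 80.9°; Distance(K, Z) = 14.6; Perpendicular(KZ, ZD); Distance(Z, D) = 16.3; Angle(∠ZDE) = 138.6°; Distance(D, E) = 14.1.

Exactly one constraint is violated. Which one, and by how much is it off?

Distance(D, E) = 14.1 — off by 5.80.

C = (0.00, 0.00) ✓; CL at -168.3° ✓; |CL| = 25.30 ✓; ∠CLF = 41.20° ✓; |LF| = 18.20 ✓; ∠LFK = 83.10° ✓; |FK| = 27.80 ✓; ∠FKZ = 80.90° ✓; |KZ| = 14.60 ✓; ∠(KZ, ZD) = 90.00° ✓; |ZD| = 16.30 ✓; ∠ZDE = 138.6° ✓; |DE| = 8.300 ✗.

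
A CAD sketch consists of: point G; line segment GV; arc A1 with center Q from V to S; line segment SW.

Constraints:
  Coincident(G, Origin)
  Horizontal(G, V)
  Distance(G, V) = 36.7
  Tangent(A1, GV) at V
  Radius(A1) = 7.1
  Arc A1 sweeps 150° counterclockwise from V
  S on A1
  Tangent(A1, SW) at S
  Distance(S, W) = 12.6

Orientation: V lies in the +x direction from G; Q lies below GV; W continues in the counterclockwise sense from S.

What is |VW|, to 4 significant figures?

20.89

On A1, V sits at bearing 90° from Q; a 150° counterclockwise sweep puts S at bearing 240°, so S = Q + 7.1·(cos 240°, sin 240°) = (33.15, -13.25). The tangent condition forces QS to be normal to SW, so SW runs along (−sin 240°, cos 240°); with |SW| = 12.6, W = (44.06, -19.55). Then |VW| = |W − V| = 20.89.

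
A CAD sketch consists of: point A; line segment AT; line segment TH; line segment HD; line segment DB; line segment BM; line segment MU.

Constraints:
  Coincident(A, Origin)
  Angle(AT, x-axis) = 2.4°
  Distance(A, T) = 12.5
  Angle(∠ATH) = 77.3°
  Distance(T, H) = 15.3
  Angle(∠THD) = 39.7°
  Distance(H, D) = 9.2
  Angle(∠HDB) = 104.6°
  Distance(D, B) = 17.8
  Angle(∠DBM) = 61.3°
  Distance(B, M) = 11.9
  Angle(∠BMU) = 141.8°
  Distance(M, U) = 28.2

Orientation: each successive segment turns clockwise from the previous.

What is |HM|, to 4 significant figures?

14.49

A is at the origin; AT runs at 2.4° with length 12.5, so T = (12.49, 0.5234). ∠ATH = 77.3° gives TH at -100.3° from the x-axis; with |TH| = 15.3, H = (9.753, -14.53). ∠THD = 39.7° gives HD at 119.4° from the x-axis; with |HD| = 9.2, D = (5.237, -6.515). ∠HDB = 104.6° gives DB at 44.00° from the x-axis; with |DB| = 17.8, B = (18.04, 5.850). ∠DBM = 61.3° gives BM at -74.70° from the x-axis; with |BM| = 11.9, M = (21.18, -5.628). Then |HM| = |M − H| = 14.49.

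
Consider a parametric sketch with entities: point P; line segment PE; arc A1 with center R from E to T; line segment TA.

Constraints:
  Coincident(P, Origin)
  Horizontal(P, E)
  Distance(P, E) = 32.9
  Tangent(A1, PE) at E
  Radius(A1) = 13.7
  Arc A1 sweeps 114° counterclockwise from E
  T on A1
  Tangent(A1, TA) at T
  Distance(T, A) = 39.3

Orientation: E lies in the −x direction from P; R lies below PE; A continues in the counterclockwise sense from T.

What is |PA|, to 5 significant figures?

62.533

P is at the origin; PE is horizontal with |PE| = 32.9 and E on the −x side, so E = (-32.900, 0.0000). Tangency of A1 to PE means the radius RE is perpendicular to PE, so R = E + (0, -13.7) = (-32.900, -13.700). On A1, E sits at bearing 90° from R; a 114° counterclockwise sweep puts T at bearing 204°, so T = R + 13.7·(cos 204°, sin 204°) = (-45.416, -19.272). Tangency of A1 to TA means the radius RT is perpendicular to TA, so TA runs along (−sin 204°, cos 204°); with |TA| = 39.3, A = (-29.431, -55.175). Then |PA| = |A − P| = 62.533.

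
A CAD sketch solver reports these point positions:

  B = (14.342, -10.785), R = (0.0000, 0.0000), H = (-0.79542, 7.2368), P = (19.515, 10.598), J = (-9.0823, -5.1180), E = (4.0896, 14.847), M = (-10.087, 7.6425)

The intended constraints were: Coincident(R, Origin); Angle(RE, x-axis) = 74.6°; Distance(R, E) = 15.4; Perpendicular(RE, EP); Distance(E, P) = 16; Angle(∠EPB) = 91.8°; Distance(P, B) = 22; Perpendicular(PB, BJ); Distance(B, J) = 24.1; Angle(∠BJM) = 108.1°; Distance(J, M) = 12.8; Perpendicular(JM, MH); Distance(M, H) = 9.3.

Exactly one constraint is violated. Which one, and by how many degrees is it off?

Perpendicular(JM, MH) — off by 7.00°.

R = (0.00, 0.00) ✓; RE at 74.60° ✓; |RE| = 15.40 ✓; ∠(RE, EP) = 90.00° ✓; |EP| = 16.00 ✓; ∠EPB = 91.80° ✓; |PB| = 22.00 ✓; ∠(PB, BJ) = 90.00° ✓; |BJ| = 24.10 ✓; ∠BJM = 108.1° ✓; |JM| = 12.80 ✓; ∠(JM, MH) = 97.00° ✗; |MH| = 9.300 ✓.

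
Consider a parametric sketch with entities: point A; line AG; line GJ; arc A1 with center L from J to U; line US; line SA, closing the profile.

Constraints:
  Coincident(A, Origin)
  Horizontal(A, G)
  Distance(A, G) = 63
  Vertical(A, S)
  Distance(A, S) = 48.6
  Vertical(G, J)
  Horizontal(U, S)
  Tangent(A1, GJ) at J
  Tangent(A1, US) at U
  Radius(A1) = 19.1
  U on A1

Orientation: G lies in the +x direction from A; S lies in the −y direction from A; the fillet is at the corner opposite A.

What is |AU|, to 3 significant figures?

65.5

A is at the origin; A and G share the same y with |AG| = 63.0 and G on the +x side, so G = (63.0, 0.00). A and S share the same x with |AS| = 48.6 and S on the −y side, so S = (0.00, -48.6). The virtual corner opposite A is at (63.0, -48.6). Since A1 is tangent to GJ there, LJ ⟂ GJ and since A1 is tangent to US there, LU ⟂ US, with radius 19.1, so the center L sits 19.1 in from both sides at L = (43.9, -29.5). That places the tangent points at J = (63.0, -29.5) on GJ and U = (43.9, -48.6) on US. Then |AU| = |U − A| = 65.5.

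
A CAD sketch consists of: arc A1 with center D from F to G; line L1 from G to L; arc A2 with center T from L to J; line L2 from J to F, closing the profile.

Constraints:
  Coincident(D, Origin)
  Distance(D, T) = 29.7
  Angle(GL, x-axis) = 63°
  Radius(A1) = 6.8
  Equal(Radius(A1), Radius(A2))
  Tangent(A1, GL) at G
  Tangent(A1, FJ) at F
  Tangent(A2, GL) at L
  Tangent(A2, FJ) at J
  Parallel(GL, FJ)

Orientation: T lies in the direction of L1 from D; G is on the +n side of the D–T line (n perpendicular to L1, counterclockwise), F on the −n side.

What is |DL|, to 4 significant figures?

30.47

The slot axis is L1's direction at 63.0°, so u = (cos 63.0°, sin 63.0°) = (0.4540, 0.8910) and n = (−sin 63.0°, cos 63.0°) = (-0.8910, 0.4540). D is at the origin and T lies 29.7 along u from D, so T = 29.7·u = (13.48, 26.46). Tangency of A1 to both parallel lines with radius 6.8 puts G and F at D ± 6.8·n: G = (-6.059, 3.087), F = (6.059, -3.087). Equal radii place L and J the same way about T: L = T + 6.8·n = (7.425, 29.55), J = T − 6.8·n = (19.54, 23.38). Then |DL| = |L − D| = 30.47.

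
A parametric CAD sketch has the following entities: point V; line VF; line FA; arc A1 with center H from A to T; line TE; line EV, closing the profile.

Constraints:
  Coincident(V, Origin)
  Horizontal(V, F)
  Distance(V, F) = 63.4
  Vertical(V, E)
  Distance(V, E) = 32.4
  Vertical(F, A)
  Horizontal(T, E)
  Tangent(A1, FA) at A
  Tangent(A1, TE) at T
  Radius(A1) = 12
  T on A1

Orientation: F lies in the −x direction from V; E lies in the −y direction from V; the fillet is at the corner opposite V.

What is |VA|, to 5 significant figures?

66.601

The virtual corner opposite V is at (-63.400, -32.400). The tangent condition forces HA to be normal to FA and tangency of A1 to TE means the radius HT is perpendicular to TE, with radius 12.0, so the center H sits 12.0 in from both sides at H = (-51.400, -20.400). That places the tangent points at A = (-63.400, -20.400) on FA and T = (-51.400, -32.400) on TE. Then |VA| = |A − V| = 66.601.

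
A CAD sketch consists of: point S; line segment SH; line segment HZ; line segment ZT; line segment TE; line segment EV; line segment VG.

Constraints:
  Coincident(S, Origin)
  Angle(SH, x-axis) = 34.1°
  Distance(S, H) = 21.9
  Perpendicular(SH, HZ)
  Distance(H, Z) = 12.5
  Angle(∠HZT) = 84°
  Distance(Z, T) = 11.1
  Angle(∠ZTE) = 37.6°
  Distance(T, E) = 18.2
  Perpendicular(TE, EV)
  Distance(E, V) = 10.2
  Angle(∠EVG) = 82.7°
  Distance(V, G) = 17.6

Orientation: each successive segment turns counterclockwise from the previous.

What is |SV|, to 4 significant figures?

33.40

S is at the origin; SH runs at 34.1° with length 21.9, so H = (18.13, 12.28). SH is perpendicular to HZ, so HZ runs at 124.1°; with |HZ| = 12.5, Z = (11.13, 22.63). ∠HZT = 84.0° gives ZT at -139.9° from the x-axis; with |ZT| = 11.1, T = (2.636, 15.48). ∠ZTE = 37.6° gives TE at 2.500° from the x-axis; with |TE| = 18.2, E = (20.82, 16.27). TE ⟂ EV, so EV runs at 92.50°; with |EV| = 10.2, V = (20.37, 26.46). Then |SV| = |V − S| = 33.40.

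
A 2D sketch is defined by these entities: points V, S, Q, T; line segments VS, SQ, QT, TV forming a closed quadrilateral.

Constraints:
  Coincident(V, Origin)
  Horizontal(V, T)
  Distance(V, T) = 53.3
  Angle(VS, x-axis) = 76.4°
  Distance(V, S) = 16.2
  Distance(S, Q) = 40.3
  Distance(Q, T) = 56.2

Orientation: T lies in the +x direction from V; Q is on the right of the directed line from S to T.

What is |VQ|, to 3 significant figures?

24.7

V is at the origin; V and T share the same y with |VT| = 53.3 and T in +x, so T = (53.3, 0). VS runs at 76.4° with |VS| = 16.2, so S = (3.81, 15.7). Q is determined by |SQ| = 40.3 and |QT| = 56.2 together: it lies at the intersection of circle(S, 40.3) and circle(T, 56.2). With |ST| = 51.9, the foot of the radical line on ST is 11.2 from S and the perpendicular offset is √(40.3² − 11.2²) = 38.7. Taking the right-of-ST solution: Q = (2.74, -24.5).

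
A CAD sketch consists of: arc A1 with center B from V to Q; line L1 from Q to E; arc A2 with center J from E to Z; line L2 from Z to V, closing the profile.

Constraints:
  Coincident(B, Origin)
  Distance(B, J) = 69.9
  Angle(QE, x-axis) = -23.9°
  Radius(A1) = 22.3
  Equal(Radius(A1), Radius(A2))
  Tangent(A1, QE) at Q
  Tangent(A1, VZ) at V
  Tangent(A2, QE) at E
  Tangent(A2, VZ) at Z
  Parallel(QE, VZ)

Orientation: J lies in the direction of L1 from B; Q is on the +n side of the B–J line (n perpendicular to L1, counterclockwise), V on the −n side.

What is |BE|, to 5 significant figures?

73.371

Tangency of A1 to both parallel lines with radius 22.3 puts Q and V at B ± 22.3·n: Q = (9.0347, 20.388), V = (-9.0347, -20.388). Equal radii place E and Z the same way about J: E = J + 22.3·n = (72.941, -7.9315), Z = J − 22.3·n = (54.872, -48.707). Then |BE| = |E − B| = 73.371.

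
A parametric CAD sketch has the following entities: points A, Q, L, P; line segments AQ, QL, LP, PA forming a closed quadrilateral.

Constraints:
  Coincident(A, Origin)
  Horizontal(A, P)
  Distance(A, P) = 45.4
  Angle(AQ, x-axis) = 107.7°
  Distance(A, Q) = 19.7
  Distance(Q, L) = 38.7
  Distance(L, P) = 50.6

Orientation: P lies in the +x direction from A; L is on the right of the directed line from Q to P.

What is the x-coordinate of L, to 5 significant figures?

-1.2333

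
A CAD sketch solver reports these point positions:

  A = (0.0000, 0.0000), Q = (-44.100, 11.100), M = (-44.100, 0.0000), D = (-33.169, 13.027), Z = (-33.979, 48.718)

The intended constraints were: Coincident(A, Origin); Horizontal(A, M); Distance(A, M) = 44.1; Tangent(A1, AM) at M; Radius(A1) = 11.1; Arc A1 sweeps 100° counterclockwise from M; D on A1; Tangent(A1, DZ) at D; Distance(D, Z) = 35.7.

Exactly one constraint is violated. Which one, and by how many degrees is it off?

Tangent(A1, DZ) at D — off by 8.70°.

A = (0.00, 0.00) ✓; A.y = 0.00, M.y = 0.00 ✓; |AM| = 44.10 ✓; ∠(QM, MA) = 90.00° ✓; |QM| = 11.10 ✓; bearing(Q→D) − bearing(Q→M) = 100.0° ✓; |QD| = 11.10 ✓; ∠(QD, DZ) = 98.70° ✗; |DZ| = 35.70 ✓.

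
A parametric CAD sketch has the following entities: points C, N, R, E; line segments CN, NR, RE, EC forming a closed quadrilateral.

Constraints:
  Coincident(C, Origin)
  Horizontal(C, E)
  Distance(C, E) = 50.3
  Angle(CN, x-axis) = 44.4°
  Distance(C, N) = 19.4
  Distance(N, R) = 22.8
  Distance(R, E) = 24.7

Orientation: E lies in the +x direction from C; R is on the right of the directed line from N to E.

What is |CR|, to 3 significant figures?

26.8

Checks: |NR| = 22.80 ✓; |RE| = 24.70 ✓.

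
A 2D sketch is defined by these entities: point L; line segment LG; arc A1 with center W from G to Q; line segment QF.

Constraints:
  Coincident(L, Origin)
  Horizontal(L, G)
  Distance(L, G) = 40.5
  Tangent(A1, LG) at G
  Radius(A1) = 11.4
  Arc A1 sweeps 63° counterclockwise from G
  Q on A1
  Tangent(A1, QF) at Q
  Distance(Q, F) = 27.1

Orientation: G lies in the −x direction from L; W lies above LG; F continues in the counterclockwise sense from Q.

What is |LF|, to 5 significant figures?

35.324

L is at the origin; L and G share the same y with |LG| = 40.5 and G on the −x side, so G = (-40.500, 0.0000). Since A1 is tangent to LG there, WG ⟂ LG, so W = G + (0, 11.4) = (-40.500, 11.400). On A1, G sits at bearing -90° from W; a 63° counterclockwise sweep puts Q at bearing -27°, so Q = W + 11.4·(cos -27°, sin -27°) = (-30.343, 6.2245). The tangent condition forces WQ to be normal to QF, so QF runs along (−sin -27°, cos -27°); with |QF| = 27.1, F = (-18.039, 30.371). Then |LF| = |F − L| = 35.324.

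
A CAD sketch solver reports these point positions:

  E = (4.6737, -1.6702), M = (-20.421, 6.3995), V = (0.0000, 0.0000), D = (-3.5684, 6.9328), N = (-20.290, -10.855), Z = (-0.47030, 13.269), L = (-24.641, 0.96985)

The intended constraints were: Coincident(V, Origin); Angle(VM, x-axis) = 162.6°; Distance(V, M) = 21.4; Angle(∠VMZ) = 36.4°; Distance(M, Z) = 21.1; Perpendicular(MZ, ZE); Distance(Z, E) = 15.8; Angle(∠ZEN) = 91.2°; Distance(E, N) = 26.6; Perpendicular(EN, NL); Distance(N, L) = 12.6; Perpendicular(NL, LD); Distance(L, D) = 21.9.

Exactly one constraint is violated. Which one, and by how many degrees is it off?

Perpendicular(NL, LD) — off by 4.40°.

V = (0.00, 0.00) ✓; VM at 162.6° ✓; |VM| = 21.40 ✓; ∠VMZ = 36.40° ✓; |MZ| = 21.10 ✓; ∠(MZ, ZE) = 90.00° ✓; |ZE| = 15.80 ✓; ∠ZEN = 91.20° ✓; |EN| = 26.60 ✓; ∠(EN, NL) = 90.00° ✓; |NL| = 12.60 ✓; ∠(NL, LD) = 94.40° ✗; |LD| = 21.90 ✓.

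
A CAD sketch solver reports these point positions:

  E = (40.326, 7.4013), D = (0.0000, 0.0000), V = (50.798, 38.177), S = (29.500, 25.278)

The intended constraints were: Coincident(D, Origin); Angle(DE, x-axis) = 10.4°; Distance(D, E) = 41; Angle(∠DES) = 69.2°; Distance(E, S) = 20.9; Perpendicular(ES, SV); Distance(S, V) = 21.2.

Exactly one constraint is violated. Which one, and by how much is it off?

Distance(S, V) = 21.2 — off by 3.70.

D = (0.00, 0.00) ✓; DE at 10.40° ✓; |DE| = 41.00 ✓; ∠DES = 69.20° ✓; |ES| = 20.90 ✓; ∠(ES, SV) = 90.00° ✓; |SV| = 24.90 ✗.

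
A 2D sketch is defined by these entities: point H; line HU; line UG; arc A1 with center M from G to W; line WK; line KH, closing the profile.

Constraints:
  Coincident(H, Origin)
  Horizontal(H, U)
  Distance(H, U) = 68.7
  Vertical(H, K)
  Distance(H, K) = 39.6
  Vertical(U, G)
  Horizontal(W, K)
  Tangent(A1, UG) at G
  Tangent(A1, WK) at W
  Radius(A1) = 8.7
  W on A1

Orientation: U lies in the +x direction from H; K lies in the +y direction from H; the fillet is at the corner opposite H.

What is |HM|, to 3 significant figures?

67.5

H is at the origin; H and U share the same y with |HU| = 68.7 and U on the +x side, so U = (68.7, 0.00). HK is vertical with |HK| = 39.6 and K on the +y side, so K = (0.00, 39.6). The virtual corner opposite H is at (68.7, 39.6). Tangency of A1 to UG means the radius MG is perpendicular to UG and since A1 is tangent to WK there, MW ⟂ WK, with radius 8.7, so the center M sits 8.7 in from both sides at M = (60.0, 30.9). Then |HM| = |M − H| = 67.5.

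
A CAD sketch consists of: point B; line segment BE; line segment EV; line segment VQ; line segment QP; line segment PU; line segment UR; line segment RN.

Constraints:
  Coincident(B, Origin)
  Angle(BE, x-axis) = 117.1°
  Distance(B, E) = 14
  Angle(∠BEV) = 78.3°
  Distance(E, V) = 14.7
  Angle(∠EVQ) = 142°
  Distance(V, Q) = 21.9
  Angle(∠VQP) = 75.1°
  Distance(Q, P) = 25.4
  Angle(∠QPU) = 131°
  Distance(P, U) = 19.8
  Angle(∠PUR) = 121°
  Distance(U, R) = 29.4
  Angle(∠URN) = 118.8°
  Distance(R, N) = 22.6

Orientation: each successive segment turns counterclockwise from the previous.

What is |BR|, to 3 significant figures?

26.2

B is at the origin; BE runs at 117.1° with length 14.0, so E = (-6.38, 12.5). ∠BEV = 78.3° gives EV at -141° from the x-axis; with |EV| = 14.7, V = (-17.8, 3.25). ∠EVQ = 142.0° gives VQ at -103° from the x-axis; with |VQ| = 21.9, Q = (-22.8, -18.1). ∠VQP = 75.1° gives QP at 1.70° from the x-axis; with |QP| = 25.4, P = (2.55, -17.3). ∠QPU = 131.0° gives PU at 50.7° from the x-axis; with |PU| = 19.8, U = (15.1, -1.99). ∠PUR = 121.0° gives UR at 110° from the x-axis; with |UR| = 29.4, R = (5.18, 25.7). Then |BR| = |R − B| = 26.2.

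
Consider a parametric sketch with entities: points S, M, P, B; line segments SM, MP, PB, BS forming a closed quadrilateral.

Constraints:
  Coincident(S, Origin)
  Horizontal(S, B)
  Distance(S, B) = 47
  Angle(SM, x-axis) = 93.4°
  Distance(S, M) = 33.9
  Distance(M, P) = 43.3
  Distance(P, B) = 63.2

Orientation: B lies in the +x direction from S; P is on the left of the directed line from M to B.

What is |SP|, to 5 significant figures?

68.889

Checks: |MP| = 43.30 ✓; |PB| = 63.20 ✓.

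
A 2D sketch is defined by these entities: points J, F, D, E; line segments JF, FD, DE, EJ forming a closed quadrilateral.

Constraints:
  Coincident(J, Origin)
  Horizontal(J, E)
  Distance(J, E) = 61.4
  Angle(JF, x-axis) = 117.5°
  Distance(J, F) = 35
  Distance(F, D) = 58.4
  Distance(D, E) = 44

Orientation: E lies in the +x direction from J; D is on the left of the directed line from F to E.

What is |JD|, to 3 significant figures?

57.3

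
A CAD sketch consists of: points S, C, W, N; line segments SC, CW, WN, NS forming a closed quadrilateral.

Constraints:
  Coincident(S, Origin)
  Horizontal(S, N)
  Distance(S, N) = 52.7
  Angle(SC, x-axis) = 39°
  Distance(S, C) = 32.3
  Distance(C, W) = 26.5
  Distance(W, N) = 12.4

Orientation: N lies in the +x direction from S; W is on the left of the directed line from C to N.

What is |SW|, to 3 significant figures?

51.8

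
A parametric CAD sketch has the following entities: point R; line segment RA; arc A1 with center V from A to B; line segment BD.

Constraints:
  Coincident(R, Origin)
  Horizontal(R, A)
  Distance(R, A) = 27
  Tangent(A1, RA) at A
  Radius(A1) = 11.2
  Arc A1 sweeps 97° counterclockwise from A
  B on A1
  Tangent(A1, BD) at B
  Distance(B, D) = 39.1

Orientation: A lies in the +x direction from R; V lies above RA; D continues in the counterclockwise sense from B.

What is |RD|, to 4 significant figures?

61.25

R is at the origin; R and A share the same y with |RA| = 27.0 and A on the +x side, so A = (27.00, 0.000). Tangency of A1 to RA means the radius VA is perpendicular to RA, so V = A + (0, 11.2) = (27.00, 11.20). On A1, A sits at bearing -90° from V; a 97° counterclockwise sweep puts B at bearing 7°, so B = V + 11.2·(cos 7°, sin 7°) = (38.12, 12.56). Since A1 is tangent to BD there, VB ⟂ BD, so BD runs along (−sin 7°, cos 7°); with |BD| = 39.1, D = (33.35, 51.37). Then |RD| = |D − R| = 61.25.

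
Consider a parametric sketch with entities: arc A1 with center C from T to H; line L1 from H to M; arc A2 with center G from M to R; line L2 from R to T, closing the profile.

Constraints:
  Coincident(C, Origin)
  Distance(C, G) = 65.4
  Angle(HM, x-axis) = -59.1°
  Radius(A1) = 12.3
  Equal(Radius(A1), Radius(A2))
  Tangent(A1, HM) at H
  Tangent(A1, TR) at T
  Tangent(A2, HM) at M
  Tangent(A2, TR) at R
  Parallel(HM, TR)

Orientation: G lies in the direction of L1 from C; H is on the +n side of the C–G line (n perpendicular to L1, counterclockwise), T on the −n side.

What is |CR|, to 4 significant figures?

66.55

Tangency of A1 to both parallel lines with radius 12.3 puts H and T at C ± 12.3·n: H = (10.55, 6.317), T = (-10.55, -6.317). Equal radii place M and R the same way about G: M = G + 12.3·n = (44.14, -49.80), R = G − 12.3·n = (23.03, -62.43). Then |CR| = |R − C| = 66.55.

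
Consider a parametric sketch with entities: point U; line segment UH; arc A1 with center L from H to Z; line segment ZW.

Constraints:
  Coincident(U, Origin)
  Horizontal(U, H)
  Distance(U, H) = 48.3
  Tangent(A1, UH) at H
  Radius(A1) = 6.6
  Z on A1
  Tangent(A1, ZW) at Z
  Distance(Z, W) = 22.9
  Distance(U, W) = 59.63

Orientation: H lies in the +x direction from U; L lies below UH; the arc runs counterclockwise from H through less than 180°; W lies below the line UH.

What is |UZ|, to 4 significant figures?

43.25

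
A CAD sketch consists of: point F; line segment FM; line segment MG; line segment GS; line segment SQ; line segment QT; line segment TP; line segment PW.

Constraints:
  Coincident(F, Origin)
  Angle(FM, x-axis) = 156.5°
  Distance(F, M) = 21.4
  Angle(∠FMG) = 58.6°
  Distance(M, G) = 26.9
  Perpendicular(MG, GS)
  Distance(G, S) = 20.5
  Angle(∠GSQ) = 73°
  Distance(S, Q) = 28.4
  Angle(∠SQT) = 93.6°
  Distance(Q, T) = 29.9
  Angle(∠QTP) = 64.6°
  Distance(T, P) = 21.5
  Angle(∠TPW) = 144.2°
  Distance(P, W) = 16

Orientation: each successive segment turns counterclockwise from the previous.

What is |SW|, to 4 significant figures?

8.527

F is at the origin; FM runs at 156.5° with length 21.4, so M = (-19.63, 8.533). ∠FMG = 58.6° gives MG at -82.10° from the x-axis; with |MG| = 26.9, G = (-15.93, -18.11). MG ⟂ GS, so GS runs at 7.900°; with |GS| = 20.5, S = (4.378, -15.29). ∠GSQ = 73.0° gives SQ at 114.9° from the x-axis; with |SQ| = 28.4, Q = (-7.580, 10.47). ∠SQT = 93.6° gives QT at -158.7° from the x-axis; with |QT| = 29.9, T = (-35.44, -0.3950). ∠QTP = 64.6° gives TP at -43.30° from the x-axis; with |TP| = 21.5, P = (-19.79, -15.14). ∠TPW = 144.2° gives PW at -7.500° from the x-axis; with |PW| = 16.0, W = (-3.927, -17.23). Then |SW| = |W − S| = 8.527.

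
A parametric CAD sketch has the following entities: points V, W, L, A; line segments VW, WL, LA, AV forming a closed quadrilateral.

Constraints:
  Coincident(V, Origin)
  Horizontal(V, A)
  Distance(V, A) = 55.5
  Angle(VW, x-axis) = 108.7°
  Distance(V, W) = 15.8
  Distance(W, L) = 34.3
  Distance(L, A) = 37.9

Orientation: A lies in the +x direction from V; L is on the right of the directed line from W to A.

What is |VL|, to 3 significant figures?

21.2

Checks: |WL| = 34.30 ✓; |LA| = 37.90 ✓.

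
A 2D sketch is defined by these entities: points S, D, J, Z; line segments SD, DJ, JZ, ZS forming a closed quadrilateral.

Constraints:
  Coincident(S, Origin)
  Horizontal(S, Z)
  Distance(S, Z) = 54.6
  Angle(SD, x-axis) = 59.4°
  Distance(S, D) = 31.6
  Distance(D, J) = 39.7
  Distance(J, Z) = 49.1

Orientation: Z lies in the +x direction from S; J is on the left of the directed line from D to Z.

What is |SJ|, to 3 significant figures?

69.4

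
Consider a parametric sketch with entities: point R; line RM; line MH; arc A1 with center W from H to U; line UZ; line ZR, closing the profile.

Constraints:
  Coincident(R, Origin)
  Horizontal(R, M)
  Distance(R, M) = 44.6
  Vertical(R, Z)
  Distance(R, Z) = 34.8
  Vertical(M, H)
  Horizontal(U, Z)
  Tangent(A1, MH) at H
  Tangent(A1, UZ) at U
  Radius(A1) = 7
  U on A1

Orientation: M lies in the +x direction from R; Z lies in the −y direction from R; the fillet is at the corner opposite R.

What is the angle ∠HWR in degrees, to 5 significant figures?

143.52°

R is at the origin; RM is horizontal with |RM| = 44.6 and M on the +x side, so M = (44.600, 0.0000). RZ is vertical with |RZ| = 34.8 and Z on the −y side, so Z = (0.0000, -34.800). The virtual corner opposite R is at (44.600, -34.800). The tangent condition forces WH to be normal to MH and the tangent condition forces WU to be normal to UZ, with radius 7.0, so the center W sits 7.0 in from both sides at W = (37.600, -27.800). That places the tangent points at H = (44.600, -27.800) on MH and U = (37.600, -34.800) on UZ. Then cos ∠HWR = WH·WR / (|WH||WR|), giving 143.52°.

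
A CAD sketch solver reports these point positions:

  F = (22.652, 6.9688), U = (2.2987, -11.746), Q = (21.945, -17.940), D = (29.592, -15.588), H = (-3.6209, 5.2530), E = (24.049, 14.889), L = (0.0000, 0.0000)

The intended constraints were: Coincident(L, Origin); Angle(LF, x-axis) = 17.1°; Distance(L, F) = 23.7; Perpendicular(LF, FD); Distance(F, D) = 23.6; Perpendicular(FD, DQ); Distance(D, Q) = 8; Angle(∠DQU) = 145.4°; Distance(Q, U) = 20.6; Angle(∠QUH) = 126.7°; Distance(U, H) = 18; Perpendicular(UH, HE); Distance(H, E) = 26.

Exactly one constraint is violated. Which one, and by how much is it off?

Distance(H, E) = 26 — off by 3.30.

L = (0.00, 0.00) ✓; LF at 17.10° ✓; |LF| = 23.70 ✓; ∠(LF, FD) = 90.00° ✓; |FD| = 23.60 ✓; ∠(FD, DQ) = 90.01° ✓; |DQ| = 8.001 ✓; ∠DQU = 145.4° ✓; |QU| = 20.60 ✓; ∠QUH = 126.7° ✓; |UH| = 18.00 ✓; ∠(UH, HE) = 90.00° ✓; |HE| = 29.30 ✗.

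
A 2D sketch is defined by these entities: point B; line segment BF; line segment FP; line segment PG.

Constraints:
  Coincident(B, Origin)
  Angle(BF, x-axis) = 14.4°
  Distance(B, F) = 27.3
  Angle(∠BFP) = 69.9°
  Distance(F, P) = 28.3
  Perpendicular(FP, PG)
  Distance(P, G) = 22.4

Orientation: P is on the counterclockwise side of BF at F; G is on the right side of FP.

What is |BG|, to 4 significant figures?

51.63

B is at the origin; BF runs at 14.4° with length 27.3, so F = 27.3·(cos 14.4°, sin 14.4°) = (26.44, 6.789). ∠BFP = 69.9°, so FP runs at 14.4° + (180° − 69.9°) = 124.5° from the x-axis; with |FP| = 28.3, P = F + 28.3·(cos 124.5°, sin 124.5°) = (10.41, 30.11). The perpendicularity gives PG at right angles to FP; with |PG| = 22.4 on the right of FP, G = P + 22.4·(0.8241, 0.5664) = (28.87, 42.80). Then |BG| = |G − B| = 51.63.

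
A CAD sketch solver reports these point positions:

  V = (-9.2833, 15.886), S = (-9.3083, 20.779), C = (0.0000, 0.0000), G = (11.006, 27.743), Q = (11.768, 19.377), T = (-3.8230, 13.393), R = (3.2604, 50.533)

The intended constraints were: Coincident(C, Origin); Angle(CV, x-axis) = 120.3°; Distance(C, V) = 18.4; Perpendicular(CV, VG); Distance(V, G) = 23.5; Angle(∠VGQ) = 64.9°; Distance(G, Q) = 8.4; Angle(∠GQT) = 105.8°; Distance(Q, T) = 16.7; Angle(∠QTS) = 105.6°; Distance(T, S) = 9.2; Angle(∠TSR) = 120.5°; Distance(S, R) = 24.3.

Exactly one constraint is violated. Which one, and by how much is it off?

Distance(S, R) = 24.3 — off by 8.00.

C = (0.00, 0.00) ✓; CV at 120.3° ✓; |CV| = 18.40 ✓; ∠(CV, VG) = 90.00° ✓; |VG| = 23.50 ✓; ∠VGQ = 64.90° ✓; |GQ| = 8.401 ✓; ∠GQT = 105.8° ✓; |QT| = 16.70 ✓; ∠QTS = 105.6° ✓; |TS| = 9.200 ✓; ∠TSR = 120.5° ✓; |SR| = 32.30 ✗.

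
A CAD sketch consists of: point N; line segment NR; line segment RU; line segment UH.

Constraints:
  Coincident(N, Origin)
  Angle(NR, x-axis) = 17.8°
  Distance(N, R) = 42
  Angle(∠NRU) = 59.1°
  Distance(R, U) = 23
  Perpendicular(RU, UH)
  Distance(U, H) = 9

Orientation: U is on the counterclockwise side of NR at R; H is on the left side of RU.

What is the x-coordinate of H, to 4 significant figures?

16.77

N is at the origin; NR runs at 17.8° with length 42.0, so R = 42.0·(cos 17.8°, sin 17.8°) = (39.99, 12.84). ∠NRU = 59.1°, so RU runs at 17.8° + (180° − 59.1°) = 138.7° from the x-axis; with |RU| = 23.0, U = R + 23.0·(cos 138.7°, sin 138.7°) = (22.71, 28.02). RU is perpendicular to UH; with |UH| = 9.0 on the left of RU, H = U + 9.0·(-0.6600, -0.7513) = (16.77, 21.26). So H.x = 16.77.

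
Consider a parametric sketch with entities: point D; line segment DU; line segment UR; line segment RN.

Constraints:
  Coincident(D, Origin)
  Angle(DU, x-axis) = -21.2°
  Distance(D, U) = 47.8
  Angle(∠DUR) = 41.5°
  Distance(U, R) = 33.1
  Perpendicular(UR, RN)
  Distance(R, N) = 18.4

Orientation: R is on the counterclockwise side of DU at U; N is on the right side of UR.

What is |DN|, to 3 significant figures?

50.1

∠DUR = 41.5°, so UR runs at -21.2° + (180° − 41.5°) = 117° from the x-axis; with |UR| = 33.1, R = U + 33.1·(cos 117°, sin 117°) = (29.4, 12.1). The perpendicularity gives RN at right angles to UR; with |RN| = 18.4 on the right of UR, N = R + 18.4·(0.889, 0.459) = (45.7, 20.6). Then |DN| = |N − D| = 50.1.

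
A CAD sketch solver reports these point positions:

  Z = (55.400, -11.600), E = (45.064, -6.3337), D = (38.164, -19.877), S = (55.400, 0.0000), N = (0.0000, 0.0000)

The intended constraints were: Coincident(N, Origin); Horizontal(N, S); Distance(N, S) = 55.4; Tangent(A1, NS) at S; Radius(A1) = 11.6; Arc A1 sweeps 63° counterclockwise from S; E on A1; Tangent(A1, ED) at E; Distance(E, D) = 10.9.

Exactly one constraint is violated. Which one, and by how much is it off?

Distance(E, D) = 10.9 — off by 4.30.

N = (0.00, 0.00) ✓; N.y = 0.00, S.y = 0.00 ✓; |NS| = 55.40 ✓; ∠(ZS, SN) = 90.00° ✓; |ZS| = 11.60 ✓; bearing(Z→E) − bearing(Z→S) = 63.00° ✓; |ZE| = 11.60 ✓; ∠(ZE, ED) = 90.00° ✓; |ED| = 15.20 ✗.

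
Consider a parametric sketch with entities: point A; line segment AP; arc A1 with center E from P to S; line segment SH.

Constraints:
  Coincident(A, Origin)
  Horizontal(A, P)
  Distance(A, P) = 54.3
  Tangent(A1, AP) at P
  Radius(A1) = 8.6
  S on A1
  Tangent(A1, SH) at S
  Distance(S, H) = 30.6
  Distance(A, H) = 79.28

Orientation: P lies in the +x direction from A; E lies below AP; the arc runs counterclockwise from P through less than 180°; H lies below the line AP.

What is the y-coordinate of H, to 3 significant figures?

-35.8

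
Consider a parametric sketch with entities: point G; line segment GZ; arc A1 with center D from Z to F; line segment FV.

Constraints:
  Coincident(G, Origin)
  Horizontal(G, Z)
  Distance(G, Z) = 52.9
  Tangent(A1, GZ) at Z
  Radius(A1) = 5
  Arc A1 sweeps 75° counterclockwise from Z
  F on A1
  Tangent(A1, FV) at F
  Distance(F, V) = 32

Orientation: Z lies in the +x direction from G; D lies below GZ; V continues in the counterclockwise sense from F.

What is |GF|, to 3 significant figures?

48.2

G is at the origin; G and Z share the same y with |GZ| = 52.9 and Z on the +x side, so Z = (52.9, 0.00). Since A1 is tangent to GZ there, DZ ⟂ GZ, so D = Z + (0, -5) = (52.9, -5.00). On A1, Z sits at bearing 90° from D; a 75° counterclockwise sweep puts F at bearing 165°, so F = D + 5.0·(cos 165°, sin 165°) = (48.1, -3.71). Then |GF| = |F − G| = 48.2.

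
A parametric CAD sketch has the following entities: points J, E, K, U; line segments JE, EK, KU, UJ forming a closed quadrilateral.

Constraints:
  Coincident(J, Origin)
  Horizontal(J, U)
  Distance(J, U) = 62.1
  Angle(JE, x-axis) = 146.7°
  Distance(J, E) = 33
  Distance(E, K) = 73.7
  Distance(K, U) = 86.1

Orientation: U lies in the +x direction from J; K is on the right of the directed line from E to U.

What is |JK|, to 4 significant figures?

52.78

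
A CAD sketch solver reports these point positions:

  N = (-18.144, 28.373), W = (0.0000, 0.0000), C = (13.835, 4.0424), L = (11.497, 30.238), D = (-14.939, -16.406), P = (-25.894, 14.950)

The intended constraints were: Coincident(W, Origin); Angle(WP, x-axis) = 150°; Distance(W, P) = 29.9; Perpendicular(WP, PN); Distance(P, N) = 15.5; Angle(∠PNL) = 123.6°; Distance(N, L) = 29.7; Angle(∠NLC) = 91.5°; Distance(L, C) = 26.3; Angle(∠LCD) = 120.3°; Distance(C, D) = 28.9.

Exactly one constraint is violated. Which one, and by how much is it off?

Distance(C, D) = 28.9 — off by 6.40.

W = (0.00, 0.00) ✓; WP at 150.0° ✓; |WP| = 29.90 ✓; ∠(WP, PN) = 90.00° ✓; |PN| = 15.50 ✓; ∠PNL = 123.6° ✓; |NL| = 29.70 ✓; ∠NLC = 91.50° ✓; |LC| = 26.30 ✓; ∠LCD = 120.3° ✓; |CD| = 35.30 ✗.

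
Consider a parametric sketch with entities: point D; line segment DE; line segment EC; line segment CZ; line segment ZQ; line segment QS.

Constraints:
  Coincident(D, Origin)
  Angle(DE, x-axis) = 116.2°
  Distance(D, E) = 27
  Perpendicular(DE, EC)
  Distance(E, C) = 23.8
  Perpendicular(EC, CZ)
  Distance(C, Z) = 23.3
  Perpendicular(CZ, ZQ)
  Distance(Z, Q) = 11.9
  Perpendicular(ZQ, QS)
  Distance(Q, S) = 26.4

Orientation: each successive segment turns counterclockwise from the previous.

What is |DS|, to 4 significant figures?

32.37

D is at the origin; DE runs at 116.2° with length 27.0, so E = (-11.92, 24.23). DE ⟂ EC, so EC runs at -153.8°; with |EC| = 23.8, C = (-33.28, 13.72). EC is perpendicular to CZ, so CZ runs at -63.80°; with |CZ| = 23.3, Z = (-22.99, -7.188). CZ ⟂ ZQ, so ZQ runs at 26.20°; with |ZQ| = 11.9, Q = (-12.31, -1.934). The perpendicularity gives QS at right angles to ZQ, so QS runs at 116.2°; with |QS| = 26.4, S = (-23.97, 21.75). Then |DS| = |S − D| = 32.37.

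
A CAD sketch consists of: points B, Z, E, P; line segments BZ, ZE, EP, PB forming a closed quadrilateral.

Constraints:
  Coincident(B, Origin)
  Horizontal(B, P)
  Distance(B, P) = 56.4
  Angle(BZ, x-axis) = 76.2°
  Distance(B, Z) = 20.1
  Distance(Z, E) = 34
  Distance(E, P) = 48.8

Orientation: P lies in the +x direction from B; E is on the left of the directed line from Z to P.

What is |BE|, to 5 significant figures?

51.643

Checks: |ZE| = 34.00 ✓; |EP| = 48.80 ✓.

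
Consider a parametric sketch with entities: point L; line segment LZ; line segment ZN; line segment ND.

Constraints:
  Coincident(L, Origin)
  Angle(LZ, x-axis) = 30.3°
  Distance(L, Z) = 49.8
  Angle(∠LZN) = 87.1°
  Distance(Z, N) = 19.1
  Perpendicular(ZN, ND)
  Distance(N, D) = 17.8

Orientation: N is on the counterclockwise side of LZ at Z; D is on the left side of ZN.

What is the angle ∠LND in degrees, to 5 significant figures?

18.437°

∠LZN = 87.1°, so ZN runs at 30.3° + (180° − 87.1°) = 123.20° from the x-axis; with |ZN| = 19.1, N = Z + 19.1·(cos 123.20°, sin 123.20°) = (32.539, 41.108). ZN is perpendicular to ND; with |ND| = 17.8 on the left of ZN, D = N + 17.8·(-0.83676, -0.54756) = (17.644, 31.361). Then cos ∠LND = NL·ND / (|NL||ND|), giving 18.437°.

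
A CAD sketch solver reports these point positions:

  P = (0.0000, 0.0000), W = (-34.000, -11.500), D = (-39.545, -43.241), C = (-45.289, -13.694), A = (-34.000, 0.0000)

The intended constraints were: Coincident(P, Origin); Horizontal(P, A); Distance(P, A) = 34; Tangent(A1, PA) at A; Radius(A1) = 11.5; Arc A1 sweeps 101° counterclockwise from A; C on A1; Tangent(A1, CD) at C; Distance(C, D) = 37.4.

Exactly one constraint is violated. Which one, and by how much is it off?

Distance(C, D) = 37.4 — off by 7.30.

P = (0.00, 0.00) ✓; P.y = 0.00, A.y = 0.00 ✓; |PA| = 34.00 ✓; ∠(WA, AP) = 90.00° ✓; |WA| = 11.50 ✓; bearing(W→C) − bearing(W→A) = 101.0° ✓; |WC| = 11.50 ✓; ∠(WC, CD) = 90.00° ✓; |CD| = 30.10 ✗.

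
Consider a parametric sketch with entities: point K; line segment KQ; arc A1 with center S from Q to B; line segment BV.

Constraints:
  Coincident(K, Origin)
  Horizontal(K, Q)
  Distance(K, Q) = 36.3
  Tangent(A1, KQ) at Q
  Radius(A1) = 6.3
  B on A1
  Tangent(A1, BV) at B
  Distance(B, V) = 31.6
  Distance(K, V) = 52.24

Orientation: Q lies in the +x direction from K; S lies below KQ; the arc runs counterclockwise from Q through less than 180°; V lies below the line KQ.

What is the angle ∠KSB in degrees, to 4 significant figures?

19.35°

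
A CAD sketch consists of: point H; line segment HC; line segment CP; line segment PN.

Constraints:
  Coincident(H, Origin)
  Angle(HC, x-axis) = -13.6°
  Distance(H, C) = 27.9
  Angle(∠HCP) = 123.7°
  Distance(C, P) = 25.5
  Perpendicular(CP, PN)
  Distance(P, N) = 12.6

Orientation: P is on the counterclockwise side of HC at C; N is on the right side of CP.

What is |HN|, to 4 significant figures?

54.42

H is at the origin; HC runs at -13.6° with length 27.9, so C = 27.9·(cos -13.6°, sin -13.6°) = (27.12, -6.560). ∠HCP = 123.7°, so CP runs at -13.6° + (180° − 123.7°) = 42.70° from the x-axis; with |CP| = 25.5, P = C + 25.5·(cos 42.70°, sin 42.70°) = (45.86, 10.73). CP ⟂ PN; with |PN| = 12.6 on the right of CP, N = P + 12.6·(0.6782, -0.7349) = (54.40, 1.473). Then |HN| = |N − H| = 54.42.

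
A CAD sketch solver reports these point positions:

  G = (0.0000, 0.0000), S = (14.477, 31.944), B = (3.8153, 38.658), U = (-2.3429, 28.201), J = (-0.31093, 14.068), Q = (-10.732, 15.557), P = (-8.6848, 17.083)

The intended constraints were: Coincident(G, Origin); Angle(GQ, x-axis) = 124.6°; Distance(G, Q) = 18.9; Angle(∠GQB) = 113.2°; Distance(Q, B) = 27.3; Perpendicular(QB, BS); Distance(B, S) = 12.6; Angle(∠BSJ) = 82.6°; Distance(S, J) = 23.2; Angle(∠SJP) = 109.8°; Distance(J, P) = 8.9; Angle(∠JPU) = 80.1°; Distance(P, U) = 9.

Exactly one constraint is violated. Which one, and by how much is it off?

Distance(P, U) = 9 — off by 3.80.

G = (0.00, 0.00) ✓; GQ at 124.6° ✓; |GQ| = 18.90 ✓; ∠GQB = 113.2° ✓; |QB| = 27.30 ✓; ∠(QB, BS) = 90.00° ✓; |BS| = 12.60 ✓; ∠BSJ = 82.60° ✓; |SJ| = 23.20 ✓; ∠SJP = 109.8° ✓; |JP| = 8.900 ✓; ∠JPU = 80.10° ✓; |PU| = 12.80 ✗.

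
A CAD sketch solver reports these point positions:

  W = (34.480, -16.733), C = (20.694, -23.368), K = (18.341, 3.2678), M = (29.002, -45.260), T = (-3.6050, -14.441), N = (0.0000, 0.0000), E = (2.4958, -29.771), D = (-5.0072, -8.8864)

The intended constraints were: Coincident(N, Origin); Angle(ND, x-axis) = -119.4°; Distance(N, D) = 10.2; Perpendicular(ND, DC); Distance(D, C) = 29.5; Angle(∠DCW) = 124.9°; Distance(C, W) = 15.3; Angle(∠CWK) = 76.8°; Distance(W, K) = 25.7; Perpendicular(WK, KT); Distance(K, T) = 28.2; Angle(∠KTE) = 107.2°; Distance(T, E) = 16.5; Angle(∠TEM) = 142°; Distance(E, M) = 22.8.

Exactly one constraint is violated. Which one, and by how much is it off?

Distance(E, M) = 22.8 — off by 7.90.

N = (0.00, 0.00) ✓; ND at -119.4° ✓; |ND| = 10.20 ✓; ∠(ND, DC) = 90.00° ✓; |DC| = 29.50 ✓; ∠DCW = 124.9° ✓; |CW| = 15.30 ✓; ∠CWK = 76.80° ✓; |WK| = 25.70 ✓; ∠(WK, KT) = 90.00° ✓; |KT| = 28.20 ✓; ∠KTE = 107.2° ✓; |TE| = 16.50 ✓; ∠TEM = 142.0° ✓; |EM| = 30.70 ✗.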